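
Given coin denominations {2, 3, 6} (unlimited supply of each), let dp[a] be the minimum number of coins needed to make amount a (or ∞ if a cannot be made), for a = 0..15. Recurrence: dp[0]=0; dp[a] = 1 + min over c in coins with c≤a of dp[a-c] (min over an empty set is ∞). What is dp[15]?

 a  0  1  2  3  4  5  6  7  8  9 10 11 12 13 14 15
dp  0  -  1  1  2  2  1  3  2  2  3  3  2  4  3  3
(- denotes ∞ / unreachable)

3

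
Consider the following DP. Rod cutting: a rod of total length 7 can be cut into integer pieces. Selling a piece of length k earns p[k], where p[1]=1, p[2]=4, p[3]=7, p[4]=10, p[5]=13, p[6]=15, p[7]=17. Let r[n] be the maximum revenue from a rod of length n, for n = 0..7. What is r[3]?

7

   n    0    1    2    3    4    5    6    7
r[n]    0    1    4    7   10   13   15   17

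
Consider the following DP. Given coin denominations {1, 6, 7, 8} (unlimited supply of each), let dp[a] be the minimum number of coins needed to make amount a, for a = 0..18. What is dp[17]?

3

 a  0  1  2  3  4  5  6  7  8  9 10 11 12 13 14 15 16 17 18
dp  0  1  2  3  4  5  1  1  1  2  3  4  2  2  2  2  2  3  3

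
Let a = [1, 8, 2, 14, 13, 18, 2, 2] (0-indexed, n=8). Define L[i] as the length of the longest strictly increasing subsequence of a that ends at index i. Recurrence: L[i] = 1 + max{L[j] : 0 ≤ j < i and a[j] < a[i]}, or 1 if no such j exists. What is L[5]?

   i    0    1    2    3    4    5    6    7
a[i]    1    8    2   14   13   18    2    2
L[i]    1    2    2    3    3    4    2    2

4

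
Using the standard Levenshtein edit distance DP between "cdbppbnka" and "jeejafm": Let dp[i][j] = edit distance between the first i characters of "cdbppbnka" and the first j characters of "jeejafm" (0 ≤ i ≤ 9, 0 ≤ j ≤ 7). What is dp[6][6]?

   ''  j  e  e  j  a  f  m
''  0  1  2  3  4  5  6  7
 c  1  1  2  3  4  5  6  7
 d  2  2  2  3  4  5  6  7
 b  3  3  3  3  4  5  6  7
 p  4  4  4  4  4  5  6  7
 p  5  5  5  5  5  5  6  7
 b  6  6  6  6  6  6  6  7
 n  7  7  7  7  7  7  7  7
 k  8  8  8  8  8  8  8  8
 a  9  9  9  9  9  8  9  9

6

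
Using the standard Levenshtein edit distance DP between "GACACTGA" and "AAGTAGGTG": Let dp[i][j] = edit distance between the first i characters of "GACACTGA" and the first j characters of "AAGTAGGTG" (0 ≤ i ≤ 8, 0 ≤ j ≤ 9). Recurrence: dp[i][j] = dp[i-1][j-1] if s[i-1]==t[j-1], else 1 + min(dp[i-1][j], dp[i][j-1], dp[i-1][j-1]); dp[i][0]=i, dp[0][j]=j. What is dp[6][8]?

   ''  A  A  G  T  A  G  G  T  G
''  0  1  2  3  4  5  6  7  8  9
 G  1  1  2  2  3  4  5  6  7  8
 A  2  1  1  2  3  3  4  5  6  7
 C  3  2  2  2  3  4  4  5  6  7
 A  4  3  2  3  3  3  4  5  6  7
 C  5  4  3  3  4  4  4  5  6  7
 T  6  5  4  4  3  4  5  5  5  6
 G  7  6  5  4  4  4  4  5  6  5
 A  8  7  6  5  5  4  5  5  6  6

5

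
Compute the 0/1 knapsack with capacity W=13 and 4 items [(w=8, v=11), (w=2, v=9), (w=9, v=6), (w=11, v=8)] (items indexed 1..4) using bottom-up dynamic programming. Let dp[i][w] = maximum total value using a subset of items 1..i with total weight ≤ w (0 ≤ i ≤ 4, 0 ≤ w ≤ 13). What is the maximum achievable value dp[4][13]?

20

i\w   0   1   2   3   4   5   6   7   8   9  10  11  12  13
  0   0   0   0   0   0   0   0   0   0   0   0   0   0   0
  1   0   0   0   0   0   0   0   0  11  11  11  11  11  11
  2   0   0   9   9   9   9   9   9  11  11  20  20  20  20
  3   0   0   9   9   9   9   9   9  11  11  20  20  20  20
  4   0   0   9   9   9   9   9   9  11  11  20  20  20  20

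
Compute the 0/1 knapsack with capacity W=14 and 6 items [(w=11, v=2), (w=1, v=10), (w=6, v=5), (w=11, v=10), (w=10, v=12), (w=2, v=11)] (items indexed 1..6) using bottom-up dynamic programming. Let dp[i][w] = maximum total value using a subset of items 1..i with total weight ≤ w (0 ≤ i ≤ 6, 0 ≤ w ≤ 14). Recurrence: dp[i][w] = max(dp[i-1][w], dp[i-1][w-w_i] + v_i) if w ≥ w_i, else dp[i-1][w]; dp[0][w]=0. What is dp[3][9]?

15

i\w   0   1   2   3   4   5   6   7   8   9  10  11  12  13  14
  0   0   0   0   0   0   0   0   0   0   0   0   0   0   0   0
  1   0   0   0   0   0   0   0   0   0   0   0   2   2   2   2
  2   0  10  10  10  10  10  10  10  10  10  10  10  12  12  12
  3   0  10  10  10  10  10  10  15  15  15  15  15  15  15  15
  4   0  10  10  10  10  10  10  15  15  15  15  15  20  20  20
  5   0  10  10  10  10  10  10  15  15  15  15  22  22  22  22
  6   0  10  11  21  21  21  21  21  21  26  26  26  26  33  33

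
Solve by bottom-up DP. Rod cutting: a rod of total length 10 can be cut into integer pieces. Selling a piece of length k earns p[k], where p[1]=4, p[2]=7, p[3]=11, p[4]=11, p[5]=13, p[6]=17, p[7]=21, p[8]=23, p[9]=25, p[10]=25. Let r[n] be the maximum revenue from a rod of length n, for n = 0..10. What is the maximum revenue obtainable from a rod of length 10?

   n    0    1    2    3    4    5    6    7    8    9   10
r[n]    0    4    8   12   16   20   24   28   32   36   40

40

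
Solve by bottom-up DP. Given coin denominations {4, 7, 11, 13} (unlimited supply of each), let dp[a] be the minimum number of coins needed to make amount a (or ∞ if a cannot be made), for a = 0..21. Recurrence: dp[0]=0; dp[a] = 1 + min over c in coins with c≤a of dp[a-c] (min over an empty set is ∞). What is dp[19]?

3

 a  0  1  2  3  4  5  6  7  8  9 10 11 12 13 14 15 16 17 18 19 20 21
dp  0  -  -  -  1  -  -  1  2  -  -  1  3  1  2  2  4  2  2  3  2  3
(- denotes ∞ / unreachable)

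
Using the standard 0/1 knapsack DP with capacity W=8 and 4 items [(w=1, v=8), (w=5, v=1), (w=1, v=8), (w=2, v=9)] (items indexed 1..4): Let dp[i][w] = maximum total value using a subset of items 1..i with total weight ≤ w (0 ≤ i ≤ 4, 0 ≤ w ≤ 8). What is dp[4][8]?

i\w   0   1   2   3   4   5   6   7   8
  0   0   0   0   0   0   0   0   0   0
  1   0   8   8   8   8   8   8   8   8
  2   0   8   8   8   8   8   9   9   9
  3   0   8  16  16  16  16  16  17  17
  4   0   8  16  17  25  25  25  25  25

25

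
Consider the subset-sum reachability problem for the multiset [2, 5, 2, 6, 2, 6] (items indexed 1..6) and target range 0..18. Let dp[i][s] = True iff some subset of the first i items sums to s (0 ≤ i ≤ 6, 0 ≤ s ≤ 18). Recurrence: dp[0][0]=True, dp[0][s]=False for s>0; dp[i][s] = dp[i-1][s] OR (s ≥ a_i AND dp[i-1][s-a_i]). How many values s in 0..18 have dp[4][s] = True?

i\s   0   1   2   3   4   5   6   7   8   9  10  11  12  13  14  15  16  17  18
  0   T   F   F   F   F   F   F   F   F   F   F   F   F   F   F   F   F   F   F
  1   T   F   T   F   F   F   F   F   F   F   F   F   F   F   F   F   F   F   F
  2   T   F   T   F   F   T   F   T   F   F   F   F   F   F   F   F   F   F   F
  3   T   F   T   F   T   T   F   T   F   T   F   F   F   F   F   F   F   F   F
  4   T   F   T   F   T   T   T   T   T   T   T   T   F   T   F   T   F   F   F
  5   T   F   T   F   T   T   T   T   T   T   T   T   T   T   F   T   F   T   F
  6   T   F   T   F   T   T   T   T   T   T   T   T   T   T   T   T   T   T   T

12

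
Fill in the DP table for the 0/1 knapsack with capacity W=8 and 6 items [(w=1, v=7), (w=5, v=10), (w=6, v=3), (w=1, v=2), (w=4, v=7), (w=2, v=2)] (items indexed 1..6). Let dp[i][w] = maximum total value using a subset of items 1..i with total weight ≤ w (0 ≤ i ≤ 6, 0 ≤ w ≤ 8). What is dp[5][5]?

14

i\w   0   1   2   3   4   5   6   7   8
  0   0   0   0   0   0   0   0   0   0
  1   0   7   7   7   7   7   7   7   7
  2   0   7   7   7   7  10  17  17  17
  3   0   7   7   7   7  10  17  17  17
  4   0   7   9   9   9  10  17  19  19
  5   0   7   9   9   9  14  17  19  19
  6   0   7   9   9  11  14  17  19  19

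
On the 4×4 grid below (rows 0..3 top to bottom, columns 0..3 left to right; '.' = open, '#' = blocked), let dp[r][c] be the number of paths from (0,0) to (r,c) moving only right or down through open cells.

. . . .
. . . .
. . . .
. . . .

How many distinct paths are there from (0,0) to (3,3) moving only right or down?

r\c   0   1   2   3
  0   1   1   1   1
  1   1   2   3   4
  2   1   3   6  10
  3   1   4  10  20

20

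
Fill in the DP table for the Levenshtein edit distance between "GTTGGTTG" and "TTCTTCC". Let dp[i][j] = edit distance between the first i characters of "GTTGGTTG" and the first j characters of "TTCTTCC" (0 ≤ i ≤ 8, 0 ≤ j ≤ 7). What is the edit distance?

   ''  T  T  C  T  T  C  C
''  0  1  2  3  4  5  6  7
 G  1  1  2  3  4  5  6  7
 T  2  1  1  2  3  4  5  6
 T  3  2  1  2  2  3  4  5
 G  4  3  2  2  3  3  4  5
 G  5  4  3  3  3  4  4  5
 T  6  5  4  4  3  3  4  5
 T  7  6  5  5  4  3  4  5
 G  8  7  6  6  5  4  4  5

5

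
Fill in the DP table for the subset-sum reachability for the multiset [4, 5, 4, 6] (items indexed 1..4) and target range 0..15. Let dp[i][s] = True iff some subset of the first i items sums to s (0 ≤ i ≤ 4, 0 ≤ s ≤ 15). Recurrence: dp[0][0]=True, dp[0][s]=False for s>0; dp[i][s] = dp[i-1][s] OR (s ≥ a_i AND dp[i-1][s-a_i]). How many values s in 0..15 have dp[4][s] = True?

i\s   0   1   2   3   4   5   6   7   8   9  10  11  12  13  14  15
  0   T   F   F   F   F   F   F   F   F   F   F   F   F   F   F   F
  1   T   F   F   F   T   F   F   F   F   F   F   F   F   F   F   F
  2   T   F   F   F   T   T   F   F   F   T   F   F   F   F   F   F
  3   T   F   F   F   T   T   F   F   T   T   F   F   F   T   F   F
  4   T   F   F   F   T   T   T   F   T   T   T   T   F   T   T   T

11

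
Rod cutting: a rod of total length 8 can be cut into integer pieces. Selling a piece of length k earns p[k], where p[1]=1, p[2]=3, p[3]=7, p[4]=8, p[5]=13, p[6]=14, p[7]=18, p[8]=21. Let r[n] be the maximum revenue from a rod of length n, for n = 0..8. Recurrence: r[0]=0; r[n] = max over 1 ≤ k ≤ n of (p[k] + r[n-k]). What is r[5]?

   n    0    1    2    3    4    5    6    7    8
r[n]    0    1    3    7    8   13   14   18   21

13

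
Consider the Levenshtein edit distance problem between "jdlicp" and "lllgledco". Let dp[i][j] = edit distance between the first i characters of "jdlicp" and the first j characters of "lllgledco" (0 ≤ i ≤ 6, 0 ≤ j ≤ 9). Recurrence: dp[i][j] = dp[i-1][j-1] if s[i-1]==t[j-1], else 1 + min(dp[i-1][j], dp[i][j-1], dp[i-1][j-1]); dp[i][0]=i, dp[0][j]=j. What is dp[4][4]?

   ''  l  l  l  g  l  e  d  c  o
''  0  1  2  3  4  5  6  7  8  9
 j  1  1  2  3  4  5  6  7  8  9
 d  2  2  2  3  4  5  6  6  7  8
 l  3  2  2  2  3  4  5  6  7  8
 i  4  3  3  3  3  4  5  6  7  8
 c  5  4  4  4  4  4  5  6  6  7
 p  6  5  5  5  5  5  5  6  7  7

3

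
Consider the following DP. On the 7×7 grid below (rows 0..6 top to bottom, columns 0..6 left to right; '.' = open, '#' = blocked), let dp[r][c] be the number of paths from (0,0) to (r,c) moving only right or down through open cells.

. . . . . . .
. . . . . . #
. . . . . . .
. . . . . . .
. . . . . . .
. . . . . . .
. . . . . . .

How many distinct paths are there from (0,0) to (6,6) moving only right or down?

917

r\c   0   1   2   3   4   5   6
  0   1   1   1   1   1   1   1
  1   1   2   3   4   5   6   0
  2   1   3   6  10  15  21  21
  3   1   4  10  20  35  56  77
  4   1   5  15  35  70 126 203
  5   1   6  21  56 126 252 455
  6   1   7  28  84 210 462 917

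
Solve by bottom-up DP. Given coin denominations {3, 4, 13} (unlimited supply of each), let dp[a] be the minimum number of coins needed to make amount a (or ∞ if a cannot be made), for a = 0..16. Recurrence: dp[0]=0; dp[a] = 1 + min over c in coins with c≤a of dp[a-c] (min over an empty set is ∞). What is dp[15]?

4

 a  0  1  2  3  4  5  6  7  8  9 10 11 12 13 14 15 16
dp  0  -  -  1  1  -  2  2  2  3  3  3  3  1  4  4  2
(- denotes ∞ / unreachable)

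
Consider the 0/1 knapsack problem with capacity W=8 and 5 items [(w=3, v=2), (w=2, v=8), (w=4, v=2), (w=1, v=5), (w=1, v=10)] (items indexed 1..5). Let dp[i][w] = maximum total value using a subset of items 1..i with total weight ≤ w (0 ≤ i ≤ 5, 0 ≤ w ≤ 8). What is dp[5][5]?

23

i\w   0   1   2   3   4   5   6   7   8
  0   0   0   0   0   0   0   0   0   0
  1   0   0   0   2   2   2   2   2   2
  2   0   0   8   8   8  10  10  10  10
  3   0   0   8   8   8  10  10  10  10
  4   0   5   8  13  13  13  15  15  15
  5   0  10  15  18  23  23  23  25  25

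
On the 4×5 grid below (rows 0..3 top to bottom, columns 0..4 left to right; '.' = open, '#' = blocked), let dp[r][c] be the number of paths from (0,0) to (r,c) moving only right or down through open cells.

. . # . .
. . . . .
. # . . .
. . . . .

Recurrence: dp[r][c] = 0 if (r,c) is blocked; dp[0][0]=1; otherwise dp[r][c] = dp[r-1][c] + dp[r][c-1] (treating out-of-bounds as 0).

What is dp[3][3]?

r\c   0   1   2   3   4
  0   1   1   0   0   0
  1   1   2   2   2   2
  2   1   0   2   4   6
  3   1   1   3   7  13

7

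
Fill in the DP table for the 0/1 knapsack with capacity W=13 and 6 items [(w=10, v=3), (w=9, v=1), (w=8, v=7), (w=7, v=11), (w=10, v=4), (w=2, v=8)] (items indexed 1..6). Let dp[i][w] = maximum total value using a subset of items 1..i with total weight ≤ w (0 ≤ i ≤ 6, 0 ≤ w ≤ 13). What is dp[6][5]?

8

i\w   0   1   2   3   4   5   6   7   8   9  10  11  12  13
  0   0   0   0   0   0   0   0   0   0   0   0   0   0   0
  1   0   0   0   0   0   0   0   0   0   0   3   3   3   3
  2   0   0   0   0   0   0   0   0   0   1   3   3   3   3
  3   0   0   0   0   0   0   0   0   7   7   7   7   7   7
  4   0   0   0   0   0   0   0  11  11  11  11  11  11  11
  5   0   0   0   0   0   0   0  11  11  11  11  11  11  11
  6   0   0   8   8   8   8   8  11  11  19  19  19  19  19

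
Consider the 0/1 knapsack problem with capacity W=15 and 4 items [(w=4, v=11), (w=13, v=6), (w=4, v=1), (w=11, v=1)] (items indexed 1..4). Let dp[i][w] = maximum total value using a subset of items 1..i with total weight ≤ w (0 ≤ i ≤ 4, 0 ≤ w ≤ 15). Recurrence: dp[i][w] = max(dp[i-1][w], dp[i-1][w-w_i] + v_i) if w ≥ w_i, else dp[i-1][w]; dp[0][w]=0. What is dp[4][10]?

12

i\w   0   1   2   3   4   5   6   7   8   9  10  11  12  13  14  15
  0   0   0   0   0   0   0   0   0   0   0   0   0   0   0   0   0
  1   0   0   0   0  11  11  11  11  11  11  11  11  11  11  11  11
  2   0   0   0   0  11  11  11  11  11  11  11  11  11  11  11  11
  3   0   0   0   0  11  11  11  11  12  12  12  12  12  12  12  12
  4   0   0   0   0  11  11  11  11  12  12  12  12  12  12  12  12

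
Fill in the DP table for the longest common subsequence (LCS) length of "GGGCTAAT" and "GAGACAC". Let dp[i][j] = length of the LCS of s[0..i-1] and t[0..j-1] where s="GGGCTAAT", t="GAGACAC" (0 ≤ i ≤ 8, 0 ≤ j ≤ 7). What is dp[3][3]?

   ''  G  A  G  A  C  A  C
''  0  0  0  0  0  0  0  0
 G  0  1  1  1  1  1  1  1
 G  0  1  1  2  2  2  2  2
 G  0  1  1  2  2  2  2  2
 C  0  1  1  2  2  3  3  3
 T  0  1  1  2  2  3  3  3
 A  0  1  2  2  3  3  4  4
 A  0  1  2  2  3  3  4  4
 T  0  1  2  2  3  3  4  4

2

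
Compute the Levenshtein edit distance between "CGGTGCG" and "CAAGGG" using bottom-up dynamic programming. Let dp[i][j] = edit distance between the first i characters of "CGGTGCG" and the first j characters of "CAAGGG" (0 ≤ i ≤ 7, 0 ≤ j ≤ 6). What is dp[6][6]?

4

   ''  C  A  A  G  G  G
''  0  1  2  3  4  5  6
 C  1  0  1  2  3  4  5
 G  2  1  1  2  2  3  4
 G  3  2  2  2  2  2  3
 T  4  3  3  3  3  3  3
 G  5  4  4  4  3  3  3
 C  6  5  5  5  4  4  4
 G  7  6  6  6  5  4  4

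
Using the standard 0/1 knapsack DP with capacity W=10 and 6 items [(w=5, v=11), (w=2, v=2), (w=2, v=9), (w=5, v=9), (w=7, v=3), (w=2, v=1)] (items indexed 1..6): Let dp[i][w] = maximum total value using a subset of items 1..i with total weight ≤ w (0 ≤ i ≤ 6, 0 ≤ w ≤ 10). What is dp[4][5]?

11

i\w   0   1   2   3   4   5   6   7   8   9  10
  0   0   0   0   0   0   0   0   0   0   0   0
  1   0   0   0   0   0  11  11  11  11  11  11
  2   0   0   2   2   2  11  11  13  13  13  13
  3   0   0   9   9  11  11  11  20  20  22  22
  4   0   0   9   9  11  11  11  20  20  22  22
  5   0   0   9   9  11  11  11  20  20  22  22
  6   0   0   9   9  11  11  12  20  20  22  22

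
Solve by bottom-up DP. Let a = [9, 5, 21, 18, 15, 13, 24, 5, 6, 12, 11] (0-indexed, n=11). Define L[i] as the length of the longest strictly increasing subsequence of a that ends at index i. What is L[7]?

1

   i    0    1    2    3    4    5    6    7    8    9   10
a[i]    9    5   21   18   15   13   24    5    6   12   11
L[i]    1    1    2    2    2    2    3    1    2    3    3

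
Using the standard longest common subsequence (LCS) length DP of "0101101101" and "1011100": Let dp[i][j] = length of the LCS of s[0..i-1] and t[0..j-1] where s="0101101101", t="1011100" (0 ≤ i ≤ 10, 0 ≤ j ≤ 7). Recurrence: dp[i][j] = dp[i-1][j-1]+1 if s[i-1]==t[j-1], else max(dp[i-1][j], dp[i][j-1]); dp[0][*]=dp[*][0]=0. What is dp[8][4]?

   ''  1  0  1  1  1  0  0
''  0  0  0  0  0  0  0  0
 0  0  0  1  1  1  1  1  1
 1  0  1  1  2  2  2  2  2
 0  0  1  2  2  2  2  3  3
 1  0  1  2  3  3  3  3  3
 1  0  1  2  3  4  4  4  4
 0  0  1  2  3  4  4  5  5
 1  0  1  2  3  4  5  5  5
 1  0  1  2  3  4  5  5  5
 0  0  1  2  3  4  5  6  6
 1  0  1  2  3  4  5  6  6

4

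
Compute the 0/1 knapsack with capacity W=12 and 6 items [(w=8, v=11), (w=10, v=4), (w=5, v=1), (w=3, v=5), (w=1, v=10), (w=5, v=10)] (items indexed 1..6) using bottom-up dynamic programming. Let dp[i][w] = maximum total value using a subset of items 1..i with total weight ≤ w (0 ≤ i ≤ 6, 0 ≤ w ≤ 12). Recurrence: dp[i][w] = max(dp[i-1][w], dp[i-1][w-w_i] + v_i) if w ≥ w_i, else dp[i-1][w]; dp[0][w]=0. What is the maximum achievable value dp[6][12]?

i\w   0   1   2   3   4   5   6   7   8   9  10  11  12
  0   0   0   0   0   0   0   0   0   0   0   0   0   0
  1   0   0   0   0   0   0   0   0  11  11  11  11  11
  2   0   0   0   0   0   0   0   0  11  11  11  11  11
  3   0   0   0   0   0   1   1   1  11  11  11  11  11
  4   0   0   0   5   5   5   5   5  11  11  11  16  16
  5   0  10  10  10  15  15  15  15  15  21  21  21  26
  6   0  10  10  10  15  15  20  20  20  25  25  25  26

26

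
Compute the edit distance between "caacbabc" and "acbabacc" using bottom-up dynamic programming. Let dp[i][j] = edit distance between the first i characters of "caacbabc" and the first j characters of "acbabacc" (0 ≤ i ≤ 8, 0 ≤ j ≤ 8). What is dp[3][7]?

   ''  a  c  b  a  b  a  c  c
''  0  1  2  3  4  5  6  7  8
 c  1  1  1  2  3  4  5  6  7
 a  2  1  2  2  2  3  4  5  6
 a  3  2  2  3  2  3  3  4  5
 c  4  3  2  3  3  3  4  3  4
 b  5  4  3  2  3  3  4  4  4
 a  6  5  4  3  2  3  3  4  5
 b  7  6  5  4  3  2  3  4  5
 c  8  7  6  5  4  3  3  3  4

4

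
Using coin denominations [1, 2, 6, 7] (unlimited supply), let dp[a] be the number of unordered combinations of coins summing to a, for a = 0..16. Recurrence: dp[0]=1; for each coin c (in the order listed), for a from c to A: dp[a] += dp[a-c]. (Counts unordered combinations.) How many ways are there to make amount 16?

after  coin     0     1     2     3     4     5     6     7     8     9    10    11    12    13    14    15    16
          1     1     1     1     1     1     1     1     1     1     1     1     1     1     1     1     1     1
          2     1     1     2     2     3     3     4     4     5     5     6     6     7     7     8     8     9
          6     1     1     2     2     3     3     5     5     7     7     9     9    12    12    15    15    18
          7     1     1     2     2     3     3     5     6     8     9    11    12    15    17    21    23    27

27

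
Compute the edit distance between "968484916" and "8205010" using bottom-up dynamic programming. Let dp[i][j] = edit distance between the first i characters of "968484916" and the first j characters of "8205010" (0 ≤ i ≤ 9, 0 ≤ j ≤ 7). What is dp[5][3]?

   ''  8  2  0  5  0  1  0
''  0  1  2  3  4  5  6  7
 9  1  1  2  3  4  5  6  7
 6  2  2  2  3  4  5  6  7
 8  3  2  3  3  4  5  6  7
 4  4  3  3  4  4  5  6  7
 8  5  4  4  4  5  5  6  7
 4  6  5  5  5  5  6  6  7
 9  7  6  6  6  6  6  7  7
 1  8  7  7  7  7  7  6  7
 6  9  8  8  8  8  8  7  7

4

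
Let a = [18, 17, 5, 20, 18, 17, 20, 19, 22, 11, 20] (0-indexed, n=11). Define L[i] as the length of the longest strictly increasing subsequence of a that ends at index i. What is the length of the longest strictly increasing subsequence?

   i    0    1    2    3    4    5    6    7    8    9   10
a[i]   18   17    5   20   18   17   20   19   22   11   20
L[i]    1    1    1    2    2    2    3    3    4    2    4

4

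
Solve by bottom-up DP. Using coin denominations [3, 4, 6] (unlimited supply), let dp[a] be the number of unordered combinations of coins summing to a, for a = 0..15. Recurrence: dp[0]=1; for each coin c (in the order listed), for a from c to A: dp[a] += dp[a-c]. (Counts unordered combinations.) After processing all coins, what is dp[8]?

after  coin     0     1     2     3     4     5     6     7     8     9    10    11    12    13    14    15
          3     1     0     0     1     0     0     1     0     0     1     0     0     1     0     0     1
          4     1     0     0     1     1     0     1     1     1     1     1     1     2     1     1     2
          6     1     0     0     1     1     0     2     1     1     2     2     1     4     2     2     4

1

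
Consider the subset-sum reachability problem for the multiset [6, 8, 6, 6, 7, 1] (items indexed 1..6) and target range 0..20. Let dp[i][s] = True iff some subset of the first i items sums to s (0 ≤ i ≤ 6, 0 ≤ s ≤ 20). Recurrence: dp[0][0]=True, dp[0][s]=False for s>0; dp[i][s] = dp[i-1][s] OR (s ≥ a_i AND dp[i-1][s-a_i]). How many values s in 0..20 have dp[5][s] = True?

i\s   0   1   2   3   4   5   6   7   8   9  10  11  12  13  14  15  16  17  18  19  20
  0   T   F   F   F   F   F   F   F   F   F   F   F   F   F   F   F   F   F   F   F   F
  1   T   F   F   F   F   F   T   F   F   F   F   F   F   F   F   F   F   F   F   F   F
  2   T   F   F   F   F   F   T   F   T   F   F   F   F   F   T   F   F   F   F   F   F
  3   T   F   F   F   F   F   T   F   T   F   F   F   T   F   T   F   F   F   F   F   T
  4   T   F   F   F   F   F   T   F   T   F   F   F   T   F   T   F   F   F   T   F   T
  5   T   F   F   F   F   F   T   T   T   F   F   F   T   T   T   T   F   F   T   T   T
  6   T   T   F   F   F   F   T   T   T   T   F   F   T   T   T   T   T   F   T   T   T

11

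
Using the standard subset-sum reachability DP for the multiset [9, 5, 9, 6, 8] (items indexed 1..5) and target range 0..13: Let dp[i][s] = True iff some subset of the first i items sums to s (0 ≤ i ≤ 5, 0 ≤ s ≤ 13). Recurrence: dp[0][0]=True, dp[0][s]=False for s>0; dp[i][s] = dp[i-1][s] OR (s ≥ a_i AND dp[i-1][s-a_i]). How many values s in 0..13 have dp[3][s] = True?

3

i\s   0   1   2   3   4   5   6   7   8   9  10  11  12  13
  0   T   F   F   F   F   F   F   F   F   F   F   F   F   F
  1   T   F   F   F   F   F   F   F   F   T   F   F   F   F
  2   T   F   F   F   F   T   F   F   F   T   F   F   F   F
  3   T   F   F   F   F   T   F   F   F   T   F   F   F   F
  4   T   F   F   F   F   T   T   F   F   T   F   T   F   F
  5   T   F   F   F   F   T   T   F   T   T   F   T   F   T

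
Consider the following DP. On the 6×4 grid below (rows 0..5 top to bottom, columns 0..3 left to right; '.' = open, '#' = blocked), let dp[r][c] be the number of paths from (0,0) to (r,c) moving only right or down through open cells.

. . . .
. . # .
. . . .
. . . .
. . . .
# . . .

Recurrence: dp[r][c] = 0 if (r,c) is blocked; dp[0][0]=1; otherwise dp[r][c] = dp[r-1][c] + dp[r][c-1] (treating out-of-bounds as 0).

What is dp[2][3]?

4

r\c   0   1   2   3
  0   1   1   1   1
  1   1   2   0   1
  2   1   3   3   4
  3   1   4   7  11
  4   1   5  12  23
  5   0   5  17  40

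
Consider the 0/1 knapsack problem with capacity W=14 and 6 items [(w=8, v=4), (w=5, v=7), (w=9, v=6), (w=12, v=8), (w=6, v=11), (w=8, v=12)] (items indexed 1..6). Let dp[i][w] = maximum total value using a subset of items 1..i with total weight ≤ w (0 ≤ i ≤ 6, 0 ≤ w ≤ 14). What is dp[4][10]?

i\w   0   1   2   3   4   5   6   7   8   9  10  11  12  13  14
  0   0   0   0   0   0   0   0   0   0   0   0   0   0   0   0
  1   0   0   0   0   0   0   0   0   4   4   4   4   4   4   4
  2   0   0   0   0   0   7   7   7   7   7   7   7   7  11  11
  3   0   0   0   0   0   7   7   7   7   7   7   7   7  11  13
  4   0   0   0   0   0   7   7   7   7   7   7   7   8  11  13
  5   0   0   0   0   0   7  11  11  11  11  11  18  18  18  18
  6   0   0   0   0   0   7  11  11  12  12  12  18  18  19  23

7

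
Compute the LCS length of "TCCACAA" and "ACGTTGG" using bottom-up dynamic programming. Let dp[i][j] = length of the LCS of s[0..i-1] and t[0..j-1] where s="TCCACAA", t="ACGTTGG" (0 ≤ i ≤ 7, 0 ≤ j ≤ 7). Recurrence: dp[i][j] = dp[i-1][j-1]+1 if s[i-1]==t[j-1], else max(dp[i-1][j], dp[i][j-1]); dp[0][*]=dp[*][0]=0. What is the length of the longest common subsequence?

   ''  A  C  G  T  T  G  G
''  0  0  0  0  0  0  0  0
 T  0  0  0  0  1  1  1  1
 C  0  0  1  1  1  1  1  1
 C  0  0  1  1  1  1  1  1
 A  0  1  1  1  1  1  1  1
 C  0  1  2  2  2  2  2  2
 A  0  1  2  2  2  2  2  2
 A  0  1  2  2  2  2  2  2

2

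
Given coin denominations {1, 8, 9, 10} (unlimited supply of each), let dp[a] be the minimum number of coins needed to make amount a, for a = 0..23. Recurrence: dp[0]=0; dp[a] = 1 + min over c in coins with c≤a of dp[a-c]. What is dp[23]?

 a  0  1  2  3  4  5  6  7  8  9 10 11 12 13 14 15 16 17 18 19 20 21 22 23
dp  0  1  2  3  4  5  6  7  1  1  1  2  3  4  5  6  2  2  2  2  2  3  4  5

5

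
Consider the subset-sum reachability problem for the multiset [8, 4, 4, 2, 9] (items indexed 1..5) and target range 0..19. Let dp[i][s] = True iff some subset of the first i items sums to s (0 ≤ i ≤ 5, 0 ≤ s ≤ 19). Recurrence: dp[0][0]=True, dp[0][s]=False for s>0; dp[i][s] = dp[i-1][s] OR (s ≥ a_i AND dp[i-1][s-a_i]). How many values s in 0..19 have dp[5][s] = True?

i\s   0   1   2   3   4   5   6   7   8   9  10  11  12  13  14  15  16  17  18  19
  0   T   F   F   F   F   F   F   F   F   F   F   F   F   F   F   F   F   F   F   F
  1   T   F   F   F   F   F   F   F   T   F   F   F   F   F   F   F   F   F   F   F
  2   T   F   F   F   T   F   F   F   T   F   F   F   T   F   F   F   F   F   F   F
  3   T   F   F   F   T   F   F   F   T   F   F   F   T   F   F   F   T   F   F   F
  4   T   F   T   F   T   F   T   F   T   F   T   F   T   F   T   F   T   F   T   F
  5   T   F   T   F   T   F   T   F   T   T   T   T   T   T   T   T   T   T   T   T

16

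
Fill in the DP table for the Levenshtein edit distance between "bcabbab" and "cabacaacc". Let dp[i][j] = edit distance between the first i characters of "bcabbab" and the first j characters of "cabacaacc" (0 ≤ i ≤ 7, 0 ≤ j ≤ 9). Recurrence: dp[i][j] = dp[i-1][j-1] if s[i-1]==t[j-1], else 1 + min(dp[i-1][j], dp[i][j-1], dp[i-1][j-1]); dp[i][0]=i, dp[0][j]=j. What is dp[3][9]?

6

   ''  c  a  b  a  c  a  a  c  c
''  0  1  2  3  4  5  6  7  8  9
 b  1  1  2  2  3  4  5  6  7  8
 c  2  1  2  3  3  3  4  5  6  7
 a  3  2  1  2  3  4  3  4  5  6
 b  4  3  2  1  2  3  4  4  5  6
 b  5  4  3  2  2  3  4  5  5  6
 a  6  5  4  3  2  3  3  4  5  6
 b  7  6  5  4  3  3  4  4  5  6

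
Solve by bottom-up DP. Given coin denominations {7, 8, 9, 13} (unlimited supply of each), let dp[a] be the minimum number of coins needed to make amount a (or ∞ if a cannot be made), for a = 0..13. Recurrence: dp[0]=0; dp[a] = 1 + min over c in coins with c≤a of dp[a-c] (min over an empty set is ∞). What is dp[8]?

1

 a  0  1  2  3  4  5  6  7  8  9 10 11 12 13
dp  0  -  -  -  -  -  -  1  1  1  -  -  -  1
(- denotes ∞ / unreachable)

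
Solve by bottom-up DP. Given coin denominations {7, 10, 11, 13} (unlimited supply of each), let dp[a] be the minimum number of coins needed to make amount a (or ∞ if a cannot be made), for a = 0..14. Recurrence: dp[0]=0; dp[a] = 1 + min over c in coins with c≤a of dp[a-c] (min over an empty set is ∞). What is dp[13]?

 a  0  1  2  3  4  5  6  7  8  9 10 11 12 13 14
dp  0  -  -  -  -  -  -  1  -  -  1  1  -  1  2
(- denotes ∞ / unreachable)

1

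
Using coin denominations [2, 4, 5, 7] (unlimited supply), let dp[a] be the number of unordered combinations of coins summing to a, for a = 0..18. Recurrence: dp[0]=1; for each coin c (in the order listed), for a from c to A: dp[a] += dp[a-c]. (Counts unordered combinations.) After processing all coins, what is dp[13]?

after  coin     0     1     2     3     4     5     6     7     8     9    10    11    12    13    14    15    16    17    18
          2     1     0     1     0     1     0     1     0     1     0     1     0     1     0     1     0     1     0     1
          4     1     0     1     0     2     0     2     0     3     0     3     0     4     0     4     0     5     0     5
          5     1     0     1     0     2     1     2     1     3     2     4     2     5     3     6     4     7     5     8
          7     1     0     1     0     2     1     2     2     3     3     4     4     6     5     8     7    10     9    12

5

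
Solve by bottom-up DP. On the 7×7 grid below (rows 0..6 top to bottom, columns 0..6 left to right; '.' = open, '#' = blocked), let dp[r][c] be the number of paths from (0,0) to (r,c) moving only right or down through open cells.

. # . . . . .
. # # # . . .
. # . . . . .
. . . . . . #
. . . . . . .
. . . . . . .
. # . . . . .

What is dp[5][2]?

r\c   0   1   2   3   4   5   6
  0   1   0   0   0   0   0   0
  1   1   0   0   0   0   0   0
  2   1   0   0   0   0   0   0
  3   1   1   1   1   1   1   0
  4   1   2   3   4   5   6   6
  5   1   3   6  10  15  21  27
  6   1   0   6  16  31  52  79

6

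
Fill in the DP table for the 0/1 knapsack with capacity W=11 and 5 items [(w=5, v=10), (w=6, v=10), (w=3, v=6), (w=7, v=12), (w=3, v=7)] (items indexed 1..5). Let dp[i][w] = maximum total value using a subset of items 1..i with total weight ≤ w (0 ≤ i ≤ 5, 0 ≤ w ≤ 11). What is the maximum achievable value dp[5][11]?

i\w   0   1   2   3   4   5   6   7   8   9  10  11
  0   0   0   0   0   0   0   0   0   0   0   0   0
  1   0   0   0   0   0  10  10  10  10  10  10  10
  2   0   0   0   0   0  10  10  10  10  10  10  20
  3   0   0   0   6   6  10  10  10  16  16  16  20
  4   0   0   0   6   6  10  10  12  16  16  18  20
  5   0   0   0   7   7  10  13  13  17  17  19  23

23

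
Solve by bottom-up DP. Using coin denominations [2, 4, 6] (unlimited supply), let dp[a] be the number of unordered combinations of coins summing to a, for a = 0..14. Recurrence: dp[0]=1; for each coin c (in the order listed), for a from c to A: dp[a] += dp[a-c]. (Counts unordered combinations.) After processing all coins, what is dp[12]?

after  coin     0     1     2     3     4     5     6     7     8     9    10    11    12    13    14
          2     1     0     1     0     1     0     1     0     1     0     1     0     1     0     1
          4     1     0     1     0     2     0     2     0     3     0     3     0     4     0     4
          6     1     0     1     0     2     0     3     0     4     0     5     0     7     0     8

7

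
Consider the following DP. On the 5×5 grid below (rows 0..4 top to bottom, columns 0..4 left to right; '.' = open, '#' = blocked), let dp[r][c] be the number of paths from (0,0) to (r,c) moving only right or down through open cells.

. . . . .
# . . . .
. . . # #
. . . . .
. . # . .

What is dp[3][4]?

r\c   0   1   2   3   4
  0   1   1   1   1   1
  1   0   1   2   3   4
  2   0   1   3   0   0
  3   0   1   4   4   4
  4   0   1   0   4   8

4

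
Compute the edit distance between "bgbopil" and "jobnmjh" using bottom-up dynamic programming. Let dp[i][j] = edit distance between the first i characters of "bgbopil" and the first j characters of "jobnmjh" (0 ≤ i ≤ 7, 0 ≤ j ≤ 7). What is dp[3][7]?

   ''  j  o  b  n  m  j  h
''  0  1  2  3  4  5  6  7
 b  1  1  2  2  3  4  5  6
 g  2  2  2  3  3  4  5  6
 b  3  3  3  2  3  4  5  6
 o  4  4  3  3  3  4  5  6
 p  5  5  4  4  4  4  5  6
 i  6  6  5  5  5  5  5  6
 l  7  7  6  6  6  6  6  6

6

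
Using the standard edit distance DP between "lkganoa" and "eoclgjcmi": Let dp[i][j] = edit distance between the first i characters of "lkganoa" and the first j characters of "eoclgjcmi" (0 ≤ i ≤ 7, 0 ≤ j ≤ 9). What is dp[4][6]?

   ''  e  o  c  l  g  j  c  m  i
''  0  1  2  3  4  5  6  7  8  9
 l  1  1  2  3  3  4  5  6  7  8
 k  2  2  2  3  4  4  5  6  7  8
 g  3  3  3  3  4  4  5  6  7  8
 a  4  4  4  4  4  5  5  6  7  8
 n  5  5  5  5  5  5  6  6  7  8
 o  6  6  5  6  6  6  6  7  7  8
 a  7  7  6  6  7  7  7  7  8  8

5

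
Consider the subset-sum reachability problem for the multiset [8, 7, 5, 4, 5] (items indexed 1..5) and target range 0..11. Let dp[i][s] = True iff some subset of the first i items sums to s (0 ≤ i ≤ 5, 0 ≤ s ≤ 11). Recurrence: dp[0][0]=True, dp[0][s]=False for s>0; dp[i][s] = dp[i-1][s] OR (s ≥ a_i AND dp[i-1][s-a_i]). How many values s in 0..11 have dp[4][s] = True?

i\s   0   1   2   3   4   5   6   7   8   9  10  11
  0   T   F   F   F   F   F   F   F   F   F   F   F
  1   T   F   F   F   F   F   F   F   T   F   F   F
  2   T   F   F   F   F   F   F   T   T   F   F   F
  3   T   F   F   F   F   T   F   T   T   F   F   F
  4   T   F   F   F   T   T   F   T   T   T   F   T
  5   T   F   F   F   T   T   F   T   T   T   T   T

7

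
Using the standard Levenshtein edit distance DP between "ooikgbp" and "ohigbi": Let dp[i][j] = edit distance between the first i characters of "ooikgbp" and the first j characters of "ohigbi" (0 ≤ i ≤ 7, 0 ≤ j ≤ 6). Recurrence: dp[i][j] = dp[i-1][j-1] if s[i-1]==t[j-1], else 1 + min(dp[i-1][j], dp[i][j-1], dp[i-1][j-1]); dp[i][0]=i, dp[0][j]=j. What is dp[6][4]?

   ''  o  h  i  g  b  i
''  0  1  2  3  4  5  6
 o  1  0  1  2  3  4  5
 o  2  1  1  2  3  4  5
 i  3  2  2  1  2  3  4
 k  4  3  3  2  2  3  4
 g  5  4  4  3  2  3  4
 b  6  5  5  4  3  2  3
 p  7  6  6  5  4  3  3

3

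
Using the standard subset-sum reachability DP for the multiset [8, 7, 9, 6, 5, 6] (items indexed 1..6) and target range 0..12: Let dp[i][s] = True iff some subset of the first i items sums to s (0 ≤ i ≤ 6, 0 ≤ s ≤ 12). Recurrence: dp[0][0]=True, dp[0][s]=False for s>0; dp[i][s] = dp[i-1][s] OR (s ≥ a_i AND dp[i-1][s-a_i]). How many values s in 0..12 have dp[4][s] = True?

5

i\s   0   1   2   3   4   5   6   7   8   9  10  11  12
  0   T   F   F   F   F   F   F   F   F   F   F   F   F
  1   T   F   F   F   F   F   F   F   T   F   F   F   F
  2   T   F   F   F   F   F   F   T   T   F   F   F   F
  3   T   F   F   F   F   F   F   T   T   T   F   F   F
  4   T   F   F   F   F   F   T   T   T   T   F   F   F
  5   T   F   F   F   F   T   T   T   T   T   F   T   T
  6   T   F   F   F   F   T   T   T   T   T   F   T   T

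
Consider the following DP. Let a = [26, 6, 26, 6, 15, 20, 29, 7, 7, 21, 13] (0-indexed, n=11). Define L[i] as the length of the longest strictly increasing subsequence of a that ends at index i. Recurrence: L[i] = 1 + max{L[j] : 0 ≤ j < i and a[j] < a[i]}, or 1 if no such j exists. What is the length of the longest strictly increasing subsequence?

   i    0    1    2    3    4    5    6    7    8    9   10
a[i]   26    6   26    6   15   20   29    7    7   21   13
L[i]    1    1    2    1    2    3    4    2    2    4    3

4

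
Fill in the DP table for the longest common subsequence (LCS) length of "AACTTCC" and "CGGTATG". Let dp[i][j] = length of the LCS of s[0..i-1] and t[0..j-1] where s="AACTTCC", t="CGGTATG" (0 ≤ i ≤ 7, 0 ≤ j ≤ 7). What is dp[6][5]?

2

   ''  C  G  G  T  A  T  G
''  0  0  0  0  0  0  0  0
 A  0  0  0  0  0  1  1  1
 A  0  0  0  0  0  1  1  1
 C  0  1  1  1  1  1  1  1
 T  0  1  1  1  2  2  2  2
 T  0  1  1  1  2  2  3  3
 C  0  1  1  1  2  2  3  3
 C  0  1  1  1  2  2  3  3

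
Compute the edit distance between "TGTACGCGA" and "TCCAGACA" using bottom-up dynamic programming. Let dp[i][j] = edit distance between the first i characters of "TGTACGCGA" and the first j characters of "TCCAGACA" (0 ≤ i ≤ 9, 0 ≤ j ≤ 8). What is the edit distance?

5

   ''  T  C  C  A  G  A  C  A
''  0  1  2  3  4  5  6  7  8
 T  1  0  1  2  3  4  5  6  7
 G  2  1  1  2  3  3  4  5  6
 T  3  2  2  2  3  4  4  5  6
 A  4  3  3  3  2  3  4  5  5
 C  5  4  3  3  3  3  4  4  5
 G  6  5  4  4  4  3  4  5  5
 C  7  6  5  4  5  4  4  4  5
 G  8  7  6  5  5  5  5  5  5
 A  9  8  7  6  5  6  5  6  5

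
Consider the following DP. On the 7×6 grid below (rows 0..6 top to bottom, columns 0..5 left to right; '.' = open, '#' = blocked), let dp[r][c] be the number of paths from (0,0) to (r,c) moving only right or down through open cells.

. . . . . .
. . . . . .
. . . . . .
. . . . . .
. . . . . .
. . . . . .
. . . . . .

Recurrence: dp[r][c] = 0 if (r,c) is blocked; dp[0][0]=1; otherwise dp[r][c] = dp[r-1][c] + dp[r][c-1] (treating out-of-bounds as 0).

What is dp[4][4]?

r\c   0   1   2   3   4   5
  0   1   1   1   1   1   1
  1   1   2   3   4   5   6
  2   1   3   6  10  15  21
  3   1   4  10  20  35  56
  4   1   5  15  35  70 126
  5   1   6  21  56 126 252
  6   1   7  28  84 210 462

70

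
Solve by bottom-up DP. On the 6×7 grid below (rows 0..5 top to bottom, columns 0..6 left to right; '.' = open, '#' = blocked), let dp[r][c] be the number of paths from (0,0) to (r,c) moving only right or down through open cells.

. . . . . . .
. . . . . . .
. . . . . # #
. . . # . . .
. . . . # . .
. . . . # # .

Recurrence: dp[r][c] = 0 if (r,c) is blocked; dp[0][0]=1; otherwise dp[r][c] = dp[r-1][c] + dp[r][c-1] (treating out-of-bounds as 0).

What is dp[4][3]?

r\c   0   1   2   3   4   5   6
  0   1   1   1   1   1   1   1
  1   1   2   3   4   5   6   7
  2   1   3   6  10  15   0   0
  3   1   4  10   0  15  15  15
  4   1   5  15  15   0  15  30
  5   1   6  21  36   0   0  30

15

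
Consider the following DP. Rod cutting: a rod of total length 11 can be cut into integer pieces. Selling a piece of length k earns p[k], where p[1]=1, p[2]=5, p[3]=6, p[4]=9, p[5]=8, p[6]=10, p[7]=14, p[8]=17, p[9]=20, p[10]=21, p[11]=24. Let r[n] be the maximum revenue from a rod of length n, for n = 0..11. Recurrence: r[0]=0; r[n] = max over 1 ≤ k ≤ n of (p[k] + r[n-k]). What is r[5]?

11

   n    0    1    2    3    4    5    6    7    8    9   10   11
r[n]    0    1    5    6   10   11   15   16   20   21   25   26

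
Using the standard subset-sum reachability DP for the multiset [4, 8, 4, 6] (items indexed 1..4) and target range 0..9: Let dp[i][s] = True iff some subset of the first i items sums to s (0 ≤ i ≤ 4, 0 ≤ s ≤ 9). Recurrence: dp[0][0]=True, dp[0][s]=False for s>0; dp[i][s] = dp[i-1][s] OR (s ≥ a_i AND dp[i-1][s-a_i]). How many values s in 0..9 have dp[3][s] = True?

i\s   0   1   2   3   4   5   6   7   8   9
  0   T   F   F   F   F   F   F   F   F   F
  1   T   F   F   F   T   F   F   F   F   F
  2   T   F   F   F   T   F   F   F   T   F
  3   T   F   F   F   T   F   F   F   T   F
  4   T   F   F   F   T   F   T   F   T   F

3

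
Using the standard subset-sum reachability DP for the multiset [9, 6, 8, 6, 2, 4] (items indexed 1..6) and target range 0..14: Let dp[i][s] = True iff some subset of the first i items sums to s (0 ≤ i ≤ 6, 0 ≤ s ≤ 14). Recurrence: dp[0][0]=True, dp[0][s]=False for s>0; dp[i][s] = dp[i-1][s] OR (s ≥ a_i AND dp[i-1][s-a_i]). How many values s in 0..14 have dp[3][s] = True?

5

i\s   0   1   2   3   4   5   6   7   8   9  10  11  12  13  14
  0   T   F   F   F   F   F   F   F   F   F   F   F   F   F   F
  1   T   F   F   F   F   F   F   F   F   T   F   F   F   F   F
  2   T   F   F   F   F   F   T   F   F   T   F   F   F   F   F
  3   T   F   F   F   F   F   T   F   T   T   F   F   F   F   T
  4   T   F   F   F   F   F   T   F   T   T   F   F   T   F   T
  5   T   F   T   F   F   F   T   F   T   T   T   T   T   F   T
  6   T   F   T   F   T   F   T   F   T   T   T   T   T   T   T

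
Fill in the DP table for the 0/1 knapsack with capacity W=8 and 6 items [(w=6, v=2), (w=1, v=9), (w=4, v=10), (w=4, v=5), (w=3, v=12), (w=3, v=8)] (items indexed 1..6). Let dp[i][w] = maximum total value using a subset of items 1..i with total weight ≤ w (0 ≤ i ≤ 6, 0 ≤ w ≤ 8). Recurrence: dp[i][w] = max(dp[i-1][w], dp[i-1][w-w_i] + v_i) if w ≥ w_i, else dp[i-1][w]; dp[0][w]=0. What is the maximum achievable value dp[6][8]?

31

i\w   0   1   2   3   4   5   6   7   8
  0   0   0   0   0   0   0   0   0   0
  1   0   0   0   0   0   0   2   2   2
  2   0   9   9   9   9   9   9  11  11
  3   0   9   9   9  10  19  19  19  19
  4   0   9   9   9  10  19  19  19  19
  5   0   9   9  12  21  21  21  22  31
  6   0   9   9  12  21  21  21  29  31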